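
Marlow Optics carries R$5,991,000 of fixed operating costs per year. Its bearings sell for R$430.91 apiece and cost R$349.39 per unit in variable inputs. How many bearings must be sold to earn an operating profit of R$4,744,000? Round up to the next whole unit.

Unit CM = price − variable cost = R$430.91 − R$349.39 = R$81.52.
Need Q such that Q × R$81.52 − R$5,991,000 = R$4,744,000, i.e. Q = R$10,735,000 / R$81.52 = 131,685.48 → 131,686.

131,686 bearings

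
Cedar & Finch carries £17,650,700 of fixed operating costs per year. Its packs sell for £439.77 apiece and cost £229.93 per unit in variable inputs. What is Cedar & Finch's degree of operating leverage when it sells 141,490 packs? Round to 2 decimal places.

At 141,490 units, contribution = 141,490 × £209.84 = £29,690,261.60.
Operating income = contribution − fixed costs = £29,690,261.60 − £17,650,700 = £12,039,561.60.
DOL = contribution ÷ EBIT = £29,690,261.60 ÷ £12,039,561.60 = 2.4661.

2.47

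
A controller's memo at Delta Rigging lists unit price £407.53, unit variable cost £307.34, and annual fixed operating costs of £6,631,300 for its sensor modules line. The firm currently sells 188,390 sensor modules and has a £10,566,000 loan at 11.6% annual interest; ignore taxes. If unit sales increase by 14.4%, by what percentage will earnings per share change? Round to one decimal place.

Total contribution margin = 188,390 × £100.19 = £18,874,794.10.
Operating income = contribution − fixed costs = £18,874,794.10 − £6,631,300 = £12,243,494.10.
Interest = £1,225,656.00, so EBIT − I = £11,017,838.10.
DCL = total CM / (EBIT − I) = £18,874,794.10 / £11,017,838.10 = 1.7131.
EPS therefore changes by 1.7131 × (+14.4%) = +24.7%.

+24.7%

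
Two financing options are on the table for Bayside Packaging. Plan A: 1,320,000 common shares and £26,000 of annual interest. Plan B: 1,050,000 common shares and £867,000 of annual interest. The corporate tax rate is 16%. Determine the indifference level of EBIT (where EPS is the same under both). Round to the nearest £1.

Set EPS_A = EPS_B: (EBIT − £26,000)(1 − 0.16) ÷ 1,320,000 = (EBIT − £867,000)(1 − 0.16) ÷ 1,050,000.
Cancelling (1 − t) and cross-multiplying: 1,050,000·(EBIT − 26,000) = 1,320,000·(EBIT − 867,000).
Solving, EBIT = (867,000·1,320,000 − 26,000·1,050,000) / (1,320,000 − 1,050,000) = 1,117,140,000,000 / 270,000 = 4,137,555.56.

£4,137,556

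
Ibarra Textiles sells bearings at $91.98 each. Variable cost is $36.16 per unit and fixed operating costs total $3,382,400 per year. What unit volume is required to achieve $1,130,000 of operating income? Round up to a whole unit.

80,839 bearings

Contribution margin per unit = $91.98 − $36.16 = $55.82.
Required volume = (fixed costs + target profit) ÷ CM = ($3,382,400 + $1,130,000) ÷ $55.82 = 80,838.41, so 80,839 bearings.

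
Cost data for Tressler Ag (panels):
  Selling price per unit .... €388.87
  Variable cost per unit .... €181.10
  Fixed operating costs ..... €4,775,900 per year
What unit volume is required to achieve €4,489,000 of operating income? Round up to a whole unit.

44,593 panels

Each unit contributes €388.87 − €181.10 = €207.77.
Required volume = (fixed costs + target profit) ÷ CM = (€4,775,900 + €4,489,000) ÷ €207.77 = 44,592.10, so 44,593 panels.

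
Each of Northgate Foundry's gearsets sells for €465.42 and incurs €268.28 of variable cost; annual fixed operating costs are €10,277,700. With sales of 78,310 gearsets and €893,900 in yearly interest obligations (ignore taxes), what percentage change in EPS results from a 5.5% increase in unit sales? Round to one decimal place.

Contribution at this volume is 78,310 × €197.14 = €15,438,033.40.
Subtracting fixed costs: EBIT = €15,438,033.40 − €10,277,700 = €5,160,333.40.
Interest = €893,900.00, so EBIT − I = €4,266,433.40.
Degree of combined leverage = contribution ÷ (EBIT − I) = €15,438,033.40 ÷ €4,266,433.40 = 3.6185.
EPS therefore changes by 3.6185 × (+5.5%) = +19.9%.

+19.9%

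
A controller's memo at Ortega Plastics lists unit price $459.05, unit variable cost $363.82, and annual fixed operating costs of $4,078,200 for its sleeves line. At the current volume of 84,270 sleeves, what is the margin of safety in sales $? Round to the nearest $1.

$19,025,447

Contribution margin per unit = $459.05 − $363.82 = $95.23. Break-even units = $4,078,200 ÷ $95.23 = 42,824.74; break-even revenue = 42,824.74 × $459.05 = $19,658,696.94.
Actual sales revenue = 84,270 × $459.05 = $38,684,143.50.
Margin of safety = $38,684,143.50 − $19,658,696.94 = $19,025,447.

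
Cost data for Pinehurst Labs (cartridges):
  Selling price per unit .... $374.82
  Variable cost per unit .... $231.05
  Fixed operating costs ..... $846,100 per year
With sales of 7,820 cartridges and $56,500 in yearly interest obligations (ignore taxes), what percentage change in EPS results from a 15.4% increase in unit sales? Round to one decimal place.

+78.1%

Total contribution margin = 7,820 × $143.77 = $1,124,281.40.
Subtracting fixed costs: EBIT = $1,124,281.40 − $846,100 = $278,181.40.
After interest of $56,500.00, pre-tax earnings = $221,681.40.
Degree of combined leverage = contribution ÷ (EBIT − I) = $1,124,281.40 ÷ $221,681.40 = 5.0716.
%ΔEPS = DCL × %ΔSales = 5.0716 × +15.4% = +78.1%.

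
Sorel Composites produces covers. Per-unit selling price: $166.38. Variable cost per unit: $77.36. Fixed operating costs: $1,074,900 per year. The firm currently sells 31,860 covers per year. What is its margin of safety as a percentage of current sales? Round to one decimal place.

Contribution margin per unit = $166.38 − $77.36 = $89.02. Break-even units = $1,074,900 ÷ $89.02 = 12,074.81; break-even revenue = 12,074.81 × $166.38 = $2,009,007.66.
Actual sales revenue = 31,860 × $166.38 = $5,300,866.80.
Margin of safety = ($5,300,866.80 − $2,009,007.66) ÷ $5,300,866.80 = 62.1%.

62.1%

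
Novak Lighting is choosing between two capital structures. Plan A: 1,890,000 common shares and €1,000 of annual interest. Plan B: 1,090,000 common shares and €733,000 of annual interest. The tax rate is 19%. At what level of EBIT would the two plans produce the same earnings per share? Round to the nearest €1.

€1,730,350

At indifference, (EBIT − 1,000)(1 − t)/1,890,000 = (EBIT − 733,000)(1 − t)/1,090,000.
Cancelling (1 − t) and cross-multiplying: 1,090,000·(EBIT − 1,000) = 1,890,000·(EBIT − 733,000).
EBIT × (1,890,000 − 1,090,000) = 733,000 × 1,890,000 − 1,000 × 1,090,000 = 1,384,280,000,000, so EBIT = 1,384,280,000,000 ÷ 800,000 = 1,730,350.00.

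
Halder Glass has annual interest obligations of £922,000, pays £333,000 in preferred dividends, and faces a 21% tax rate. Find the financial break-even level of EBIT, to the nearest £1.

Grossing the preferred dividend up to pre-tax terms: £333,000 / (1 − 0.21) = £421,518.99.
Financial break-even EBIT = interest + D_p ÷ (1 − t) = £922,000 + £421,518.99 = £1,343,518.99.

£1,343,519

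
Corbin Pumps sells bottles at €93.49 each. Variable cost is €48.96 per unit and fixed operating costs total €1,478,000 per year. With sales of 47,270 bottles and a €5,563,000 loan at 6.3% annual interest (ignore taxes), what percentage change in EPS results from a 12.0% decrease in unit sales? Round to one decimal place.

-91.4%

Contribution at this volume is 47,270 × €44.53 = €2,104,933.10.
EBIT = €2,104,933.10 − €1,478,000 = €626,933.10.
After interest of €350,469.00, pre-tax earnings = €276,464.10.
DCL = total CM / (EBIT − I) = €2,104,933.10 / €276,464.10 = 7.6138.
EPS therefore changes by 7.6138 × (-12.0%) = -91.4%.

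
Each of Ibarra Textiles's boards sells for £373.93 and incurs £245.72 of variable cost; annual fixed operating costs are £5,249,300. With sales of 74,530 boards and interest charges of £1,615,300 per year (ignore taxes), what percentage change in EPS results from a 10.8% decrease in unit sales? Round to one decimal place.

At 74,530 units, contribution = 74,530 × £128.21 = £9,555,491.30.
EBIT = £9,555,491.30 − £5,249,300 = £4,306,191.30.
Interest = £1,615,300.00, so EBIT − I = £2,690,891.30.
Degree of combined leverage = contribution ÷ (EBIT − I) = £9,555,491.30 ÷ £2,690,891.30 = 3.5511.
%ΔEPS = DCL × %ΔSales = 3.5511 × -10.8% = -38.4%.

-38.4%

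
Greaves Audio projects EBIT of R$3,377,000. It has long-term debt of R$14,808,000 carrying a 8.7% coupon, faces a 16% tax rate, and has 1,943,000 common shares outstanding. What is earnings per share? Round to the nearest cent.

R$0.90

Pre-tax income = R$3,377,000 − R$1,288,296.00 = R$2,088,704.00.
Net income = R$2,088,704.00 × (1 − 0.16) = R$1,754,511.36.
Per share: R$1,754,511.36 / 1,943,000 shares = R$0.90.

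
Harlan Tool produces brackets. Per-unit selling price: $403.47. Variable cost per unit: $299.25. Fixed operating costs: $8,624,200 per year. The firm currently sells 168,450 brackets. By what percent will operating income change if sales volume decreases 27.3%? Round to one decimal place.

-53.7%

Contribution at this volume is 168,450 × $104.22 = $17,555,859.00.
Subtracting fixed costs: EBIT = $17,555,859.00 − $8,624,200 = $8,931,659.00.
DOL = contribution ÷ EBIT = $17,555,859.00 ÷ $8,931,659.00 = 1.9656.
So EBIT moves 1.9656 × (-27.3%) = -53.7%.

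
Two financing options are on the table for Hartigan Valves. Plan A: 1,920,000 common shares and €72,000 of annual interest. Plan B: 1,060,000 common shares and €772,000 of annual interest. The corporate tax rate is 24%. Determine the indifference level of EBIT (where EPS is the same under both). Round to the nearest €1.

€1,634,791

Set EPS_A = EPS_B: (EBIT − €72,000)(1 − 0.24) ÷ 1,920,000 = (EBIT − €772,000)(1 − 0.24) ÷ 1,060,000.
The (1 − t) factor cancels: (EBIT − 72,000) × 1,060,000 = (EBIT − 772,000) × 1,920,000.
EBIT × (1,920,000 − 1,060,000) = 772,000 × 1,920,000 − 72,000 × 1,060,000 = 1,405,920,000,000, so EBIT = 1,405,920,000,000 ÷ 860,000 = 1,634,790.70.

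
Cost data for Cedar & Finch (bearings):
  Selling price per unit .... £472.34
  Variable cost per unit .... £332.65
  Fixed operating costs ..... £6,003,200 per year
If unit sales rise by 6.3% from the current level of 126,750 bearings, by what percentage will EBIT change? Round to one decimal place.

+9.5%

Total contribution margin = 126,750 × £139.69 = £17,705,707.50.
Subtracting fixed costs: EBIT = £17,705,707.50 − £6,003,200 = £11,702,507.50.
Degree of operating leverage = £17,705,707.50 / £11,702,507.50 = 1.5130.
So EBIT moves 1.5130 × (+6.3%) = +9.5%.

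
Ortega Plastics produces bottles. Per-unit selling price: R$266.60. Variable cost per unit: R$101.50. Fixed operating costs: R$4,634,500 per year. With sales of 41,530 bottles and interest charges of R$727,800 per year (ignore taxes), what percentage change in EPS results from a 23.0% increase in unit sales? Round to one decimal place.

Total contribution margin = 41,530 × R$165.10 = R$6,856,603.00.
EBIT = R$6,856,603.00 − R$4,634,500 = R$2,222,103.00.
After interest of R$727,800.00, pre-tax earnings = R$1,494,303.00.
DCL = total CM / (EBIT − I) = R$6,856,603.00 / R$1,494,303.00 = 4.5885.
EPS therefore changes by 4.5885 × (+23.0%) = +105.5%.

+105.5%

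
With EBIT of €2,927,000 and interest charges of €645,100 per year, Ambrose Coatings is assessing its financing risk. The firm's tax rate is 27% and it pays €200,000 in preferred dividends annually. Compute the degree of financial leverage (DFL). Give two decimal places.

1.46

Annual interest charges come to €645,100.00.
Preferred dividends grossed up pre-tax: €200,000 / (1 − 0.27) = €273,972.60.
DFL = EBIT ÷ [EBIT − I − D_p/(1−t)] = €2,927,000 ÷ [€2,927,000 − €645,100.00 − €273,972.60] = €2,927,000 ÷ €2,007,927.40 = 1.4577.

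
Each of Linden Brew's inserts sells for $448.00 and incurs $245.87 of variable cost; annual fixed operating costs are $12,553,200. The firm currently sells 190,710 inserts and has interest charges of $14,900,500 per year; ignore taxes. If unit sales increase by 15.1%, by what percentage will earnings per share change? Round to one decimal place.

Contribution at this volume is 190,710 × $202.13 = $38,548,212.30.
Subtracting fixed costs: EBIT = $38,548,212.30 − $12,553,200 = $25,995,012.30.
Interest = $14,900,500.00, so EBIT − I = $11,094,512.30.
DCL = total CM / (EBIT − I) = $38,548,212.30 / $11,094,512.30 = 3.4745.
%ΔEPS = DCL × %ΔSales = 3.4745 × +15.1% = +52.5%.

+52.5%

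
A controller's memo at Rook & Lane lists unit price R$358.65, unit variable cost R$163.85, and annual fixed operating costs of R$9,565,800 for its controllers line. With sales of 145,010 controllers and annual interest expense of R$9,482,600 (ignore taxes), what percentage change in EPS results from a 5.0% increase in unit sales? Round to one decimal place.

At 145,010 units, contribution = 145,010 × R$194.80 = R$28,247,948.00.
Operating income = contribution − fixed costs = R$28,247,948.00 − R$9,565,800 = R$18,682,148.00.
After interest of R$9,482,600.00, pre-tax earnings = R$9,199,548.00.
Degree of combined leverage = contribution ÷ (EBIT − I) = R$28,247,948.00 ÷ R$9,199,548.00 = 3.0706.
EPS therefore changes by 3.0706 × (+5.0%) = +15.4%.

+15.4%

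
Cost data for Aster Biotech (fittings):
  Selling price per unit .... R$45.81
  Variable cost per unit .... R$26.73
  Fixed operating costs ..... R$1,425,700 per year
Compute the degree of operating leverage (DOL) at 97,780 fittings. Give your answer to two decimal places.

Contribution at this volume is 97,780 × R$19.08 = R$1,865,642.40.
Subtracting fixed costs: EBIT = R$1,865,642.40 − R$1,425,700 = R$439,942.40.
Degree of operating leverage = R$1,865,642.40 / R$439,942.40 = 4.2407.

4.24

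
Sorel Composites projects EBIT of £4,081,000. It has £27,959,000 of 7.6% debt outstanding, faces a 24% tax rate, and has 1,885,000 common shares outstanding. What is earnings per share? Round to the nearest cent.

Pre-tax income = £4,081,000 − £2,124,884.00 = £1,956,116.00.
After tax at 24%: net income = £1,956,116.00 × 0.76 = £1,486,648.16.
Per share: £1,486,648.16 / 1,885,000 shares = £0.79.

£0.79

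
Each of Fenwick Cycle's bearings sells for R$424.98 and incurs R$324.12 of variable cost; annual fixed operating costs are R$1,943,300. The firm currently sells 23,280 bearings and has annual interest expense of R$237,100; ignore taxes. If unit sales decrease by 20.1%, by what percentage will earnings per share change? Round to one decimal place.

-281.6%

At 23,280 units, contribution = 23,280 × R$100.86 = R$2,348,020.80.
Operating income = contribution − fixed costs = R$2,348,020.80 − R$1,943,300 = R$404,720.80.
After interest of R$237,100.00, pre-tax earnings = R$167,620.80.
Degree of combined leverage = contribution ÷ (EBIT − I) = R$2,348,020.80 ÷ R$167,620.80 = 14.0079.
%ΔEPS = DCL × %ΔSales = 14.0079 × -20.1% = -281.6%.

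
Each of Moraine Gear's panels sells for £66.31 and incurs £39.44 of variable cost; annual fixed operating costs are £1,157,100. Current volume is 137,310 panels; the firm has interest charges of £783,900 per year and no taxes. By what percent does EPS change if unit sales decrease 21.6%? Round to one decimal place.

Contribution at this volume is 137,310 × £26.87 = £3,689,519.70.
EBIT = £3,689,519.70 − £1,157,100 = £2,532,419.70.
After interest of £783,900.00, pre-tax earnings = £1,748,519.70.
DCL = total CM / (EBIT − I) = £3,689,519.70 / £1,748,519.70 = 2.1101.
EPS therefore changes by 2.1101 × (-21.6%) = -45.6%.

-45.6%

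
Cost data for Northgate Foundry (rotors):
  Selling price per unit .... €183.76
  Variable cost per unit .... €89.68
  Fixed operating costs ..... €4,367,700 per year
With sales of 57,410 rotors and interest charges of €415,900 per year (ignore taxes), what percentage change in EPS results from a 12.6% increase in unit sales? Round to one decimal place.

+110.2%

Contribution at this volume is 57,410 × €94.08 = €5,401,132.80.
Subtracting fixed costs: EBIT = €5,401,132.80 − €4,367,700 = €1,033,432.80.
Interest = €415,900.00, so EBIT − I = €617,532.80.
DCL = total CM / (EBIT − I) = €5,401,132.80 / €617,532.80 = 8.7463.
EPS therefore changes by 8.7463 × (+12.6%) = +110.2%.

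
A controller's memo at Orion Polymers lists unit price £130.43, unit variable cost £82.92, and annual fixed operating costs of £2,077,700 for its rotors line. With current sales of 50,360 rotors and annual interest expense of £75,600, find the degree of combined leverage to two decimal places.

10.00

Contribution at this volume is 50,360 × £47.51 = £2,392,603.60.
EBIT = £2,392,603.60 − £2,077,700 = £314,903.60. Interest = £75,600.00.
DOL = £2,392,603.60 ÷ £314,903.60 = 7.5979; DFL = £314,903.60 ÷ £239,303.60 = 1.3159.
Combined leverage = 7.5979 × 1.3159 = 9.9981.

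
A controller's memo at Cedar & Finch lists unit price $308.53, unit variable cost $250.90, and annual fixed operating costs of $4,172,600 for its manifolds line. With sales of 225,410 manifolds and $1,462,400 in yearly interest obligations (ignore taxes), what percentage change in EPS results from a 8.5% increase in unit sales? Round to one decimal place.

Total contribution margin = 225,410 × $57.63 = $12,990,378.30.
EBIT = $12,990,378.30 − $4,172,600 = $8,817,778.30.
After interest of $1,462,400.00, pre-tax earnings = $7,355,378.30.
DCL = total CM / (EBIT − I) = $12,990,378.30 / $7,355,378.30 = 1.7661.
%ΔEPS = DCL × %ΔSales = 1.7661 × +8.5% = +15.0%.

+15.0%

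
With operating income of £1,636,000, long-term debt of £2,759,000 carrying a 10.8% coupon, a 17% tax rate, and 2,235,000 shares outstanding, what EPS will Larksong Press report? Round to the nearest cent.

Pre-tax income = £1,636,000 − £297,972.00 = £1,338,028.00.
After tax at 17%: net income = £1,338,028.00 × 0.83 = £1,110,563.24.
EPS = £1,110,563.24 ÷ 2,235,000 = £0.50.

£0.50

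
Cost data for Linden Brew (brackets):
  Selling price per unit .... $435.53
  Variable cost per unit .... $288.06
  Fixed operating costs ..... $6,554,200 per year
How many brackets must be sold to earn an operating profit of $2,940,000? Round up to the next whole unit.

Contribution margin per unit = $435.53 − $288.06 = $147.47.
Units = (FC + target) / CM = ($6,554,200 + $2,940,000) / $147.47 = 64,380.55, so 64,381 brackets.

64,381 brackets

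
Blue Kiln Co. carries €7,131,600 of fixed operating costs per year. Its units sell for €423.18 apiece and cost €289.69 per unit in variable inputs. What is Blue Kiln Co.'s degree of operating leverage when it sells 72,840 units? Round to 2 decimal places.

3.75

At 72,840 units, contribution = 72,840 × €133.49 = €9,723,411.60.
Subtracting fixed costs: EBIT = €9,723,411.60 − €7,131,600 = €2,591,811.60.
So DOL = total CM / EBIT = €9,723,411.60 / €2,591,811.60 = 3.7516.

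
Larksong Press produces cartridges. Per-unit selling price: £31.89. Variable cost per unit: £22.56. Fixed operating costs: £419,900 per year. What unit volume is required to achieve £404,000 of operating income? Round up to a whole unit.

88,307 cartridges

Each unit contributes £31.89 − £22.56 = £9.33.
Need Q such that Q × £9.33 − £419,900 = £404,000, i.e. Q = £823,900 / £9.33 = 88,306.54 → 88,307.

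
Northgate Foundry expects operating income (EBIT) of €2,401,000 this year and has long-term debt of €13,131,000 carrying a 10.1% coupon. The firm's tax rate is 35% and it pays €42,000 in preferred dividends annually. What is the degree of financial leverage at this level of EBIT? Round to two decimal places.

2.38

Interest = €1,326,231.00.
Preferred dividends grossed up pre-tax: €42,000 / (1 − 0.35) = €64,615.38.
DFL = EBIT ÷ [EBIT − I − D_p/(1−t)] = €2,401,000 ÷ [€2,401,000 − €1,326,231.00 − €64,615.38] = €2,401,000 ÷ €1,010,153.62 = 2.3769.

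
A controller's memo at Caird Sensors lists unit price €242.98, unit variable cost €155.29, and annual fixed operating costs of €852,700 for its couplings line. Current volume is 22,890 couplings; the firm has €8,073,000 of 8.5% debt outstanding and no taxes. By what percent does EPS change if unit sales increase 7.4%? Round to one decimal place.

Total contribution margin = 22,890 × €87.69 = €2,007,224.10.
Operating income = contribution − fixed costs = €2,007,224.10 − €852,700 = €1,154,524.10.
Interest = €686,205.00, so EBIT − I = €468,319.10.
DCL = total CM / (EBIT − I) = €2,007,224.10 / €468,319.10 = 4.2860.
%ΔEPS = DCL × %ΔSales = 4.2860 × +7.4% = +31.7%.

+31.7%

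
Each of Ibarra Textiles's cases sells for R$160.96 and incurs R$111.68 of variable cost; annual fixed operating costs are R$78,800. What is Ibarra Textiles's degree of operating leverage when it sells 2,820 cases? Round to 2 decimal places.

2.31

Contribution at this volume is 2,820 × R$49.28 = R$138,969.60.
EBIT = R$138,969.60 − R$78,800 = R$60,169.60.
So DOL = total CM / EBIT = R$138,969.60 / R$60,169.60 = 2.3096.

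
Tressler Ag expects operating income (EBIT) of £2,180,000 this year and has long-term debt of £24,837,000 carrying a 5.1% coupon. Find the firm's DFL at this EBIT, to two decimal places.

2.39

Interest = £1,266,687.00.
Degree of financial leverage = EBIT / (EBIT − interest) = £2,180,000 / £913,313.00 = 2.3869.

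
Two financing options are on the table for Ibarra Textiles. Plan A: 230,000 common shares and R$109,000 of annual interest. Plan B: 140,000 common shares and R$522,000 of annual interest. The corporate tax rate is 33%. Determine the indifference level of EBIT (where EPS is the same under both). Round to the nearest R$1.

At indifference, (EBIT − 109,000)(1 − t)/230,000 = (EBIT − 522,000)(1 − t)/140,000.
Cancelling (1 − t) and cross-multiplying: 140,000·(EBIT − 109,000) = 230,000·(EBIT − 522,000).
EBIT × (230,000 − 140,000) = 522,000 × 230,000 − 109,000 × 140,000 = 104,800,000,000, so EBIT = 104,800,000,000 ÷ 90,000 = 1,164,444.44.

R$1,164,444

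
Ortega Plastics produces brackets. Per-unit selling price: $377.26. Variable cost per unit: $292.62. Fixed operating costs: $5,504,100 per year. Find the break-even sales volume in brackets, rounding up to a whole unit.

Each unit contributes $377.26 − $292.62 = $84.64.
Break-even Q = $5,504,100 / $84.64 = 65,029.54 → 65,030 brackets.

65,030 brackets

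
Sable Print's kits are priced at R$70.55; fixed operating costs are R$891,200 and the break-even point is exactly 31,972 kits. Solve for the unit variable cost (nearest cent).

R$42.68

Contribution per unit must be FC / Q = R$891,200 / 31,972 = R$27.8744.
Hence VC = price − CM = R$70.55 − R$27.8744 = R$42.68.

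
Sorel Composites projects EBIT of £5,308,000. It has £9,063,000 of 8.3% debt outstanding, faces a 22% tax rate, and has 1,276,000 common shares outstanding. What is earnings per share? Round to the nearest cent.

£2.78

Interest = £752,229.00, so EBT = £5,308,000 − £752,229.00 = £4,555,771.00.
After tax at 22%: net income = £4,555,771.00 × 0.78 = £3,553,501.38.
EPS = £3,553,501.38 ÷ 1,276,000 = £2.78.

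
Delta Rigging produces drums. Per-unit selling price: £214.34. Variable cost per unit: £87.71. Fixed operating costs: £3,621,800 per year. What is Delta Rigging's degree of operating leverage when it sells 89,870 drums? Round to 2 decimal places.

1.47

At 89,870 units, contribution = 89,870 × £126.63 = £11,380,238.10.
Operating income = contribution − fixed costs = £11,380,238.10 − £3,621,800 = £7,758,438.10.
So DOL = total CM / EBIT = £11,380,238.10 / £7,758,438.10 = 1.4668.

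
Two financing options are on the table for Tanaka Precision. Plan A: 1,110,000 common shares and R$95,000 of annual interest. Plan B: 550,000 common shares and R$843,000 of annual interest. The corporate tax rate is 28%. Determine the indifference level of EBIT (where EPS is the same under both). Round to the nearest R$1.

At indifference, (EBIT − 95,000)(1 − t)/1,110,000 = (EBIT − 843,000)(1 − t)/550,000.
The (1 − t) factor cancels: (EBIT − 95,000) × 550,000 = (EBIT − 843,000) × 1,110,000.
Solving, EBIT = (843,000·1,110,000 − 95,000·550,000) / (1,110,000 − 550,000) = 883,480,000,000 / 560,000 = 1,577,642.86.

R$1,577,643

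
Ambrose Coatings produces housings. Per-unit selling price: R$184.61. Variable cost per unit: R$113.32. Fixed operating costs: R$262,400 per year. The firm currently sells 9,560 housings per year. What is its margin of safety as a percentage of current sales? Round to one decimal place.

61.5%

Unit CM = price − variable cost = R$184.61 − R$113.32 = R$71.29. Break-even units = R$262,400 ÷ R$71.29 = 3,680.74; break-even revenue = 3,680.74 × R$184.61 = R$679,501.53.
Actual sales revenue = 9,560 × R$184.61 = R$1,764,871.60.
Margin of safety = (R$1,764,871.60 − R$679,501.53) ÷ R$1,764,871.60 = 61.5%.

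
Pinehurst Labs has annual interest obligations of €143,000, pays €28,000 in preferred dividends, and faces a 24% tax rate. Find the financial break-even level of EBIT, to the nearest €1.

Grossing the preferred dividend up to pre-tax terms: €28,000 / (1 − 0.24) = €36,842.11.
Financial break-even EBIT = interest + D_p ÷ (1 − t) = €143,000 + €36,842.11 = €179,842.11.

€179,842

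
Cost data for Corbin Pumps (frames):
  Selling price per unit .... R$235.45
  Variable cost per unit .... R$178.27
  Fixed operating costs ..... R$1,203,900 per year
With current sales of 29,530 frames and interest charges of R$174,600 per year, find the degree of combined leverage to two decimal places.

At 29,530 units, contribution = 29,530 × R$57.18 = R$1,688,525.40.
Operating income = contribution − fixed costs = R$1,688,525.40 − R$1,203,900 = R$484,625.40. Interest = R$174,600.00, so EBIT − I = R$310,025.40.
DCL = contribution ÷ (EBIT − I) = R$1,688,525.40 ÷ R$310,025.40 = 5.4464.

5.45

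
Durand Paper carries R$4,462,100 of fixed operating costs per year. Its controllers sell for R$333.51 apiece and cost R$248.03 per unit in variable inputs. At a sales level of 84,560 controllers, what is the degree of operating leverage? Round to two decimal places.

Contribution at this volume is 84,560 × R$85.48 = R$7,228,188.80.
EBIT = R$7,228,188.80 − R$4,462,100 = R$2,766,088.80.
DOL = contribution ÷ EBIT = R$7,228,188.80 ÷ R$2,766,088.80 = 2.6131.

2.61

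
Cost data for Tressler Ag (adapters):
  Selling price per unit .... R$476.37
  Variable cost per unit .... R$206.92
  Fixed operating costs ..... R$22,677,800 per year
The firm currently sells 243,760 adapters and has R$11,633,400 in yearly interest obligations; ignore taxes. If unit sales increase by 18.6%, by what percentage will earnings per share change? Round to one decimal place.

At 243,760 units, contribution = 243,760 × R$269.45 = R$65,681,132.00.
Subtracting fixed costs: EBIT = R$65,681,132.00 − R$22,677,800 = R$43,003,332.00.
Interest = R$11,633,400.00, so EBIT − I = R$31,369,932.00.
DCL = total CM / (EBIT − I) = R$65,681,132.00 / R$31,369,932.00 = 2.0938.
EPS therefore changes by 2.0938 × (+18.6%) = +38.9%.

+38.9%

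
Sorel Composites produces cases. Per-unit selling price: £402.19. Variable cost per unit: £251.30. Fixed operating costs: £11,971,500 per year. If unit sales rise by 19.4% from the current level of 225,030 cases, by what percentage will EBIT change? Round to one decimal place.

Contribution at this volume is 225,030 × £150.89 = £33,954,776.70.
Subtracting fixed costs: EBIT = £33,954,776.70 − £11,971,500 = £21,983,276.70.
So DOL = total CM / EBIT = £33,954,776.70 / £21,983,276.70 = 1.5446.
So EBIT moves 1.5446 × (+19.4%) = +30.0%.

+30.0%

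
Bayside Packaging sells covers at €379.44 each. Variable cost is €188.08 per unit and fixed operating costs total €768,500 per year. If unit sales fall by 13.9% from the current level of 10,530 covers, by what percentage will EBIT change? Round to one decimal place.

-22.5%

Total contribution margin = 10,530 × €191.36 = €2,015,020.80.
Subtracting fixed costs: EBIT = €2,015,020.80 − €768,500 = €1,246,520.80.
Degree of operating leverage = €2,015,020.80 / €1,246,520.80 = 1.6165.
So EBIT moves 1.6165 × (-13.9%) = -22.5%.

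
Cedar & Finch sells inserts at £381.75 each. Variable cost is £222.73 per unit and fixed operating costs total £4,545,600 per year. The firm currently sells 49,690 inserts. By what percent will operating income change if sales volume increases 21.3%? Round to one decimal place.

Contribution at this volume is 49,690 × £159.02 = £7,901,703.80.
Subtracting fixed costs: EBIT = £7,901,703.80 − £4,545,600 = £3,356,103.80.
DOL = contribution ÷ EBIT = £7,901,703.80 ÷ £3,356,103.80 = 2.3544.
%ΔEBIT = DOL × %ΔSales = 2.3544 × +21.3% = +50.1%.

+50.1%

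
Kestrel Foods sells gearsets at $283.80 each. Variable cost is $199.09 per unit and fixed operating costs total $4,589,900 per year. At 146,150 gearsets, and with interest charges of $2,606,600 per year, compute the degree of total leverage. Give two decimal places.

2.39

Total contribution margin = 146,150 × $84.71 = $12,380,366.50.
Operating income = contribution − fixed costs = $12,380,366.50 − $4,589,900 = $7,790,466.50. Interest = $2,606,600.00.
DOL = $12,380,366.50 ÷ $7,790,466.50 = 1.5892; DFL = $7,790,466.50 ÷ $5,183,866.50 = 1.5028.
DCL = DOL × DFL = 1.5892 × 1.5028 = 2.3882.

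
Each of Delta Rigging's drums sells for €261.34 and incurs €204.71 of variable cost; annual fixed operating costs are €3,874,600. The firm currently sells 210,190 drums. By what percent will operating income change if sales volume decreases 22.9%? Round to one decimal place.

-34.0%

Total contribution margin = 210,190 × €56.63 = €11,903,059.70.
EBIT = €11,903,059.70 − €3,874,600 = €8,028,459.70.
Degree of operating leverage = €11,903,059.70 / €8,028,459.70 = 1.4826.
Operating income changes by 1.4826 × -22.9% = -34.0%.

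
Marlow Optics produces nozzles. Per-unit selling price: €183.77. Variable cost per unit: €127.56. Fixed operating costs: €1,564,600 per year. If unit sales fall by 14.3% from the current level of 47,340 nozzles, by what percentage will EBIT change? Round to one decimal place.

Total contribution margin = 47,340 × €56.21 = €2,660,981.40.
EBIT = €2,660,981.40 − €1,564,600 = €1,096,381.40.
So DOL = total CM / EBIT = €2,660,981.40 / €1,096,381.40 = 2.4271.
So EBIT moves 2.4271 × (-14.3%) = -34.7%.

-34.7%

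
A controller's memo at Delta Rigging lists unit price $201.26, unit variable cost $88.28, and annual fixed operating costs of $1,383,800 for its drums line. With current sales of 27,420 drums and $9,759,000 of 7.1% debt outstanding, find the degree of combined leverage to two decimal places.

Contribution at this volume is 27,420 × $112.98 = $3,097,911.60.
Operating income = contribution − fixed costs = $3,097,911.60 − $1,383,800 = $1,714,111.60. Interest = $692,889.00.
DOL = $3,097,911.60 ÷ $1,714,111.60 = 1.8073; DFL = $1,714,111.60 ÷ $1,021,222.60 = 1.6785.
Combined leverage = 1.8073 × 1.6785 = 3.0336.

3.03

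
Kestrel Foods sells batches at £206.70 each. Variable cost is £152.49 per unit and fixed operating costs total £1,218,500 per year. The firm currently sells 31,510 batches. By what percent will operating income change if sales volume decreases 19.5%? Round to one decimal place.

Total contribution margin = 31,510 × £54.21 = £1,708,157.10.
EBIT = £1,708,157.10 − £1,218,500 = £489,657.10.
So DOL = total CM / EBIT = £1,708,157.10 / £489,657.10 = 3.4885.
Operating income changes by 3.4885 × -19.5% = -68.0%.

-68.0%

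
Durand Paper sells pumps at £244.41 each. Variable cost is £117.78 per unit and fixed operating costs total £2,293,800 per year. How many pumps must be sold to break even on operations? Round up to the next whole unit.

Unit CM = price − variable cost = £244.41 − £117.78 = £126.63.
Break-even volume = fixed costs ÷ CM per unit = £2,293,800 ÷ £126.63 = 18,114.19, so 18,115 pumps.

18,115 pumps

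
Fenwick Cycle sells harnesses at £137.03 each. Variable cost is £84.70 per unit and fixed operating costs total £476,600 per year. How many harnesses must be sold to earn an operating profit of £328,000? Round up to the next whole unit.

15,376 harnesses

Contribution margin per unit = £137.03 − £84.70 = £52.33.
Need Q such that Q × £52.33 − £476,600 = £328,000, i.e. Q = £804,600 / £52.33 = 15,375.50 → 15,376.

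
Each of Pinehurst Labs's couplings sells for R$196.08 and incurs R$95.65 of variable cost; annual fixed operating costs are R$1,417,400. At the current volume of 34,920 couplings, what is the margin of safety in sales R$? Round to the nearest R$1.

R$4,079,775

Each unit contributes R$196.08 − R$95.65 = R$100.43. Break-even units = R$1,417,400 ÷ R$100.43 = 14,113.31; break-even revenue = 14,113.31 × R$196.08 = R$2,767,338.37.
Actual sales revenue = 34,920 × R$196.08 = R$6,847,113.60.
Margin of safety = R$6,847,113.60 − R$2,767,338.37 = R$4,079,775.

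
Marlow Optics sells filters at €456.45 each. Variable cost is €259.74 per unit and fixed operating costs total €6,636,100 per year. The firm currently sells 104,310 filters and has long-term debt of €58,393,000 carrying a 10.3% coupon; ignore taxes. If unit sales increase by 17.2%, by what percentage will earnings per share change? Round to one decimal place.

Contribution at this volume is 104,310 × €196.71 = €20,518,820.10.
Operating income = contribution − fixed costs = €20,518,820.10 − €6,636,100 = €13,882,720.10.
Interest = €6,014,479.00, so EBIT − I = €7,868,241.10.
Degree of combined leverage = contribution ÷ (EBIT − I) = €20,518,820.10 ÷ €7,868,241.10 = 2.6078.
EPS therefore changes by 2.6078 × (+17.2%) = +44.9%.

+44.9%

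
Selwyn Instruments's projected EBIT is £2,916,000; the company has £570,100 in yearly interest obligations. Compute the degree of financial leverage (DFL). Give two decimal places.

Annual interest charges come to £570,100.00.
DFL = EBIT ÷ (EBIT − I) = £2,916,000 ÷ (£2,916,000 − £570,100.00) = £2,916,000 ÷ £2,345,900.00 = 1.2430.

1.24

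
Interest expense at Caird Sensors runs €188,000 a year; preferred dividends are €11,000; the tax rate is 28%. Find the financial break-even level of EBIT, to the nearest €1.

Preferred dividends are paid after tax, so their pre-tax equivalent is €11,000 ÷ (1 − 0.28) = €15,277.78.
EPS = 0 when EBIT covers interest plus the pre-tax preferred burden: €188,000 + €15,277.78 = €203,277.78.

€203,278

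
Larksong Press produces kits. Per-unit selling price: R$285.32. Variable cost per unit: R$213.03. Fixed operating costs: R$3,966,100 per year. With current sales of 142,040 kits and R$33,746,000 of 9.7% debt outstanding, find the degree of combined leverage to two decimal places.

3.39

At 142,040 units, contribution = 142,040 × R$72.29 = R$10,268,071.60.
Subtracting fixed costs: EBIT = R$10,268,071.60 − R$3,966,100 = R$6,301,971.60. Interest = R$3,273,362.00.
DOL = R$10,268,071.60 ÷ R$6,301,971.60 = 1.6293; DFL = R$6,301,971.60 ÷ R$3,028,609.60 = 2.0808.
Combined leverage = 1.6293 × 2.0808 = 3.3902.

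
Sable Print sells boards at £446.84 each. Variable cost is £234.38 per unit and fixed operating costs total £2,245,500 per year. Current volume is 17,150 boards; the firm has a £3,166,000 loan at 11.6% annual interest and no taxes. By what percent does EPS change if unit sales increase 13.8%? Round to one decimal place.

Contribution at this volume is 17,150 × £212.46 = £3,643,689.00.
Subtracting fixed costs: EBIT = £3,643,689.00 − £2,245,500 = £1,398,189.00.
After interest of £367,256.00, pre-tax earnings = £1,030,933.00.
DCL = total CM / (EBIT − I) = £3,643,689.00 / £1,030,933.00 = 3.5344.
EPS therefore changes by 3.5344 × (+13.8%) = +48.8%.

+48.8%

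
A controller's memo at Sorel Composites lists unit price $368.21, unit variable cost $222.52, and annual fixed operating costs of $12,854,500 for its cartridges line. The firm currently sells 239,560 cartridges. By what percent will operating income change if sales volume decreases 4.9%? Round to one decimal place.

Contribution at this volume is 239,560 × $145.69 = $34,901,496.40.
Subtracting fixed costs: EBIT = $34,901,496.40 − $12,854,500 = $22,046,996.40.
So DOL = total CM / EBIT = $34,901,496.40 / $22,046,996.40 = 1.5830.
Operating income changes by 1.5830 × -4.9% = -7.8%.

-7.8%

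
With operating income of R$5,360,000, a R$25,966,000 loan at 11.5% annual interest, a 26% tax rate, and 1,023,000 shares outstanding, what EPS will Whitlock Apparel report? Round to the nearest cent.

Pre-tax income = R$5,360,000 − R$2,986,090.00 = R$2,373,910.00.
After tax at 26%: net income = R$2,373,910.00 × 0.74 = R$1,756,693.40.
Per share: R$1,756,693.40 / 1,023,000 shares = R$1.72.

R$1.72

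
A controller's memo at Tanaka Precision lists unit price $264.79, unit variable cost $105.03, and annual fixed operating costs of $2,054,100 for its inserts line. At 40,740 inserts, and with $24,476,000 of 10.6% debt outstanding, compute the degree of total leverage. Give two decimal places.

3.50

Total contribution margin = 40,740 × $159.76 = $6,508,622.40.
Operating income = contribution − fixed costs = $6,508,622.40 − $2,054,100 = $4,454,522.40. Interest = $2,594,456.00, so EBIT − I = $1,860,066.40.
DCL = contribution ÷ (EBIT − I) = $6,508,622.40 ÷ $1,860,066.40 = 3.4991.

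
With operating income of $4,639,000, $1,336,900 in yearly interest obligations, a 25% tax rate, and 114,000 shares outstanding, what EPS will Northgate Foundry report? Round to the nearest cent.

Interest = $1,336,900.00, so EBT = $4,639,000 − $1,336,900.00 = $3,302,100.00.
Net income = $3,302,100.00 × (1 − 0.25) = $2,476,575.00.
Per share: $2,476,575.00 / 114,000 shares = $21.72.

$21.72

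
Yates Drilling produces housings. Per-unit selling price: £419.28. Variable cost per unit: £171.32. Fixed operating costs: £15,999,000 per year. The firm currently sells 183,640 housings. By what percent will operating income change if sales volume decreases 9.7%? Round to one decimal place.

-15.0%

Total contribution margin = 183,640 × £247.96 = £45,535,374.40.
Operating income = contribution − fixed costs = £45,535,374.40 − £15,999,000 = £29,536,374.40.
Degree of operating leverage = £45,535,374.40 / £29,536,374.40 = 1.5417.
%ΔEBIT = DOL × %ΔSales = 1.5417 × -9.7% = -15.0%.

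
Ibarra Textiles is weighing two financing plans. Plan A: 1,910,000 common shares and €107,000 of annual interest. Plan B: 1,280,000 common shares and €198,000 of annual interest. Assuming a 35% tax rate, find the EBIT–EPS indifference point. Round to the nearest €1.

€382,889

At indifference, (EBIT − 107,000)(1 − t)/1,910,000 = (EBIT − 198,000)(1 − t)/1,280,000.
Cancelling (1 − t) and cross-multiplying: 1,280,000·(EBIT − 107,000) = 1,910,000·(EBIT − 198,000).
Solving, EBIT = (198,000·1,910,000 − 107,000·1,280,000) / (1,910,000 − 1,280,000) = 241,220,000,000 / 630,000 = 382,888.89.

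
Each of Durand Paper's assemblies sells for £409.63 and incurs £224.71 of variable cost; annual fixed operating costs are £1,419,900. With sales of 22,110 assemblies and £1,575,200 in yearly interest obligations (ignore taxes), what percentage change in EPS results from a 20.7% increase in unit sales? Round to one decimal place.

+77.4%

Total contribution margin = 22,110 × £184.92 = £4,088,581.20.
EBIT = £4,088,581.20 − £1,419,900 = £2,668,681.20.
After interest of £1,575,200.00, pre-tax earnings = £1,093,481.20.
Degree of combined leverage = contribution ÷ (EBIT − I) = £4,088,581.20 ÷ £1,093,481.20 = 3.7391.
%ΔEPS = DCL × %ΔSales = 3.7391 × +20.7% = +77.4%.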